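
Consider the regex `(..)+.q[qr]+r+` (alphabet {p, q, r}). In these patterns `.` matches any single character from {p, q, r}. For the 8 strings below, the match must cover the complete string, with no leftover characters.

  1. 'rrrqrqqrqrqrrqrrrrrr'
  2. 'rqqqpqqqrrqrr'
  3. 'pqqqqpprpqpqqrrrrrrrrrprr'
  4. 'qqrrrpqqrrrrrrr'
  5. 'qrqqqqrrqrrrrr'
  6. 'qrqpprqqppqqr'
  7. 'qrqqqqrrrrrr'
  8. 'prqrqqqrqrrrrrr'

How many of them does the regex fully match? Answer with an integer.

1 → match
2 → match
3 → no match
4 → match
5 → match
6 → no match
7. 'qrqqqqrrrrrr' → match
8 → match
Total matched: 6

6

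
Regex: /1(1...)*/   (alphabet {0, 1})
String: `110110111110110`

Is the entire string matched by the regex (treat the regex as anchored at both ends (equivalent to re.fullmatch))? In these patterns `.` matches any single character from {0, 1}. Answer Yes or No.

No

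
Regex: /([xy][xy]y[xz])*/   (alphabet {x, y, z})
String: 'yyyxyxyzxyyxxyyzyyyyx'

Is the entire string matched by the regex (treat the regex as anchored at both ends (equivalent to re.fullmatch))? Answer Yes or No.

No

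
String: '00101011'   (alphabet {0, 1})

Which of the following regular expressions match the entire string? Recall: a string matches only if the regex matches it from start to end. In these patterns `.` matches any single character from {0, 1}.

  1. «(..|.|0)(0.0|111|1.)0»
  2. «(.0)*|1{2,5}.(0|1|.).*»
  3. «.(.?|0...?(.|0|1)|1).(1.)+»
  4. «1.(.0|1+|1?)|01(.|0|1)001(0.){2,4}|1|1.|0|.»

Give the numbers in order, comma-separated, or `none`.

3

1 → no match — must end with '0'
2 → no match
3 → match
4 → no match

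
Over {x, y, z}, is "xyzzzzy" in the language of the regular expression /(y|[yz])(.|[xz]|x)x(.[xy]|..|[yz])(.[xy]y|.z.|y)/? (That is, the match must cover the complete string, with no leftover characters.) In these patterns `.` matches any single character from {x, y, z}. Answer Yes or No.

No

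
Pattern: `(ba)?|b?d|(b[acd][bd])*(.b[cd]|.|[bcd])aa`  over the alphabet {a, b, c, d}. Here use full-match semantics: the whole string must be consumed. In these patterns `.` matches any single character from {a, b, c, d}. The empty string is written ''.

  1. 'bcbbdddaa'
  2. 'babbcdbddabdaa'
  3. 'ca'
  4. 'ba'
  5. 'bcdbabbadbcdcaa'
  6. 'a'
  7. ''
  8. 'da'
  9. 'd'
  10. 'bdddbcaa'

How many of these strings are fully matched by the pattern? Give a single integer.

1 → match
2 → match
3 → no match
4 → match
5 → match
6 → no match
7 → match
8 → no match
9 → match
10 → match
Total matched: 7

7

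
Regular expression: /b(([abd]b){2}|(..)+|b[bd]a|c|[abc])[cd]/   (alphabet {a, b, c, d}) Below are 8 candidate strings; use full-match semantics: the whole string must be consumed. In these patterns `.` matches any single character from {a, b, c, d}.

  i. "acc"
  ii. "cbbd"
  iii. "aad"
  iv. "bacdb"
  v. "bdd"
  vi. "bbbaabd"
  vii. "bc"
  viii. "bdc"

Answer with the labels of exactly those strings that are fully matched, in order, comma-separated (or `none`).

i → no match — must start with "b"
ii → no match — must start with "b"
iii → no match — must start with "b"
iv → no match
v → no match
vi → no match
vii → no match
viii → no match

none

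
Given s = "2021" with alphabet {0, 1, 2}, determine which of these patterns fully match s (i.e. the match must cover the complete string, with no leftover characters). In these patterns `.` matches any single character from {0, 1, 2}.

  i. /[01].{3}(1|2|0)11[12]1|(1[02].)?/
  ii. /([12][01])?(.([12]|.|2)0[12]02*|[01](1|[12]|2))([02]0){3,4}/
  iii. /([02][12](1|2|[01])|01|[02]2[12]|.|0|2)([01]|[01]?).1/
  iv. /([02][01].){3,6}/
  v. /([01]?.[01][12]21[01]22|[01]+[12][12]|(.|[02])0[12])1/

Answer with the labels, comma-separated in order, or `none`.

i → no match
ii → no match — must end with "0"
iii → match
iv → no match
v → match

iii, v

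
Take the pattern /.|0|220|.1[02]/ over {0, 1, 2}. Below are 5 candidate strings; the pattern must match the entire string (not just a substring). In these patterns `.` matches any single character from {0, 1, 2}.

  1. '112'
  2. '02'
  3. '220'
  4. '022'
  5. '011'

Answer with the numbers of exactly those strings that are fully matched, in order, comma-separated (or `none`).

1, 3

1. '112' → match
2. '02' → no match
3. '220' → match
4. '022' → no match
5. '011' → no match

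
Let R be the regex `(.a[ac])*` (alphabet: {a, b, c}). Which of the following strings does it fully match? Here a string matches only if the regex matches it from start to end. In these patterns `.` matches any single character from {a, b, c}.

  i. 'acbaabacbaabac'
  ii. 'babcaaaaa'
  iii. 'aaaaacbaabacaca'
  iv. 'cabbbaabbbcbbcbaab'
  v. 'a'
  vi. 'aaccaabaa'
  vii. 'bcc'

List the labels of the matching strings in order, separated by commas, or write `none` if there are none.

vi

i → no match
ii → no match
iii → no match
iv → no match
v → no match
vi → match
vii → no match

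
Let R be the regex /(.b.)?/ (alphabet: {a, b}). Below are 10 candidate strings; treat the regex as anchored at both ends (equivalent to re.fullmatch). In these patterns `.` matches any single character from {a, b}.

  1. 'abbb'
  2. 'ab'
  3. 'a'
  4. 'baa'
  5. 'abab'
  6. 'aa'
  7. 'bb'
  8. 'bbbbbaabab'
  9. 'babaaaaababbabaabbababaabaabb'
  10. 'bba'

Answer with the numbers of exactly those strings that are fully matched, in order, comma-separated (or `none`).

1 → no match
2 → no match
3 → no match
4 → no match
5 → no match
6 → no match
7 → no match
8 → no match
9 → no match
10 → match

10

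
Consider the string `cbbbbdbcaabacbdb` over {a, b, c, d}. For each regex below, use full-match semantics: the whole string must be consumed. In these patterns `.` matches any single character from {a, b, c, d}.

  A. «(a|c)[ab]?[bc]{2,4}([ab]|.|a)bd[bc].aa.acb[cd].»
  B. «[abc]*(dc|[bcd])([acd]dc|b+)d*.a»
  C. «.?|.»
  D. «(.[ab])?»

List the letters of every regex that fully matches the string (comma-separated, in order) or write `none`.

A → match
B → no match — must end with `a`
C → no match
D → no match

A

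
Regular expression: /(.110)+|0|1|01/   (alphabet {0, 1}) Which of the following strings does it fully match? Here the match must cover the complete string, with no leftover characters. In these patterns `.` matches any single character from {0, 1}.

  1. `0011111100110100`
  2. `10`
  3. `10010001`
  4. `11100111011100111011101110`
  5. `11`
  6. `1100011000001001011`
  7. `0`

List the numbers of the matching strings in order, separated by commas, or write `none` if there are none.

1 → no match
2 → no match
3 → no match
4 → no match
5 → no match
6 → no match
7 → match

7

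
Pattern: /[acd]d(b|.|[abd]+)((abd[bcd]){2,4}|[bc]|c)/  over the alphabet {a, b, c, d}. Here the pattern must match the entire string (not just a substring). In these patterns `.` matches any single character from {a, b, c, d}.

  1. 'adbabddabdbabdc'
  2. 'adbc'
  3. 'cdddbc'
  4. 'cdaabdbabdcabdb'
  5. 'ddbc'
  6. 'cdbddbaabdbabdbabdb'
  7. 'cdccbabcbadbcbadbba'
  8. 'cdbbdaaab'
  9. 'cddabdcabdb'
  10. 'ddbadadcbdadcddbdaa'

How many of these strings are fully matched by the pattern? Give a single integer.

1 → match
2 → match
3 → match
4 → match
5 → match
6 → match
7 → no match
8 → match
9 → match
10 → no match
Total matched: 8

8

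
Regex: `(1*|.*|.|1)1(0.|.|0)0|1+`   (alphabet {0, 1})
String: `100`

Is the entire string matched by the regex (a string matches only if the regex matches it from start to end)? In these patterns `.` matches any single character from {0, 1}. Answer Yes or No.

Yes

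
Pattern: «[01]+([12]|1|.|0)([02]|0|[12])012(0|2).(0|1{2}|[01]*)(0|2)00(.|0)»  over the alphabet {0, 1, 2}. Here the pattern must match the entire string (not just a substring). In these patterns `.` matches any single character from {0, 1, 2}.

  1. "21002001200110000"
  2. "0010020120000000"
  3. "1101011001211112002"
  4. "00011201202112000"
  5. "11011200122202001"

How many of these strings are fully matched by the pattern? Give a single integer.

1 → no match
2 → match
3 → no match
4 → match
5 → match
Total matched: 3

3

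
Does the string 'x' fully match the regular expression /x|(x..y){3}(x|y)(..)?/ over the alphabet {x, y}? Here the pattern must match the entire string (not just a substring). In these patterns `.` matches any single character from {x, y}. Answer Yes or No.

Yes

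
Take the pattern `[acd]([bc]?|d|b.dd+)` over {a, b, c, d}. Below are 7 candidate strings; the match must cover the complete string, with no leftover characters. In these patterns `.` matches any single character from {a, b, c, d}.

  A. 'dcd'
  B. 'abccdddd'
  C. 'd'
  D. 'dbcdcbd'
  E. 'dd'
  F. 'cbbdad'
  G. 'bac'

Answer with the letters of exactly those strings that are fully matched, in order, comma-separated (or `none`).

C, E

A → no match
B → no match
C → match
D → no match
E → match
F → no match
G → no match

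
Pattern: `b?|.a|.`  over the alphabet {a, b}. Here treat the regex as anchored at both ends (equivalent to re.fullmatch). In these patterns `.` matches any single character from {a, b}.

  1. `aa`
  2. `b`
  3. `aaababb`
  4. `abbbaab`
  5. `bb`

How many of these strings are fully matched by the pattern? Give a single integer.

1 → match
2 → match
3 → no match
4 → no match
5 → no match
Total matched: 2

2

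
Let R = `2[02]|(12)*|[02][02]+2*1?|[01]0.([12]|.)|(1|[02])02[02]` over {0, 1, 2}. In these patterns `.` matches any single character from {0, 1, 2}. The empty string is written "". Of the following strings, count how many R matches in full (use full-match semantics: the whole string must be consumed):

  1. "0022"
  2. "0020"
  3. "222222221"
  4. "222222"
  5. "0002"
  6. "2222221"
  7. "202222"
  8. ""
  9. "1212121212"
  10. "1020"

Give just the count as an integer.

10

1 → match
2 → match
3 → match
4 → match
5 → match
6 → match
7 → match
8 → match
9 → match
10 → match
Total matched: 10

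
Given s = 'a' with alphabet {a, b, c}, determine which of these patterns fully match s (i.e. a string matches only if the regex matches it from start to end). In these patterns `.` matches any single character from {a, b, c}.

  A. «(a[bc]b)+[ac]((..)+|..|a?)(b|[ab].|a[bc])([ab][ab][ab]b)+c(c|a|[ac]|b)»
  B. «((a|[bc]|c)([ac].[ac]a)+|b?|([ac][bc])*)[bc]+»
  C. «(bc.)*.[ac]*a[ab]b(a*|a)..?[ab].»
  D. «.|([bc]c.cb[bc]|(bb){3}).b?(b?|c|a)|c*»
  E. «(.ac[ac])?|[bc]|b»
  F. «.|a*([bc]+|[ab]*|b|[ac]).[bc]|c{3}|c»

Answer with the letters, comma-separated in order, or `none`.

A → no match
B → no match
C → no match
D → match
E → no match
F → match

D, F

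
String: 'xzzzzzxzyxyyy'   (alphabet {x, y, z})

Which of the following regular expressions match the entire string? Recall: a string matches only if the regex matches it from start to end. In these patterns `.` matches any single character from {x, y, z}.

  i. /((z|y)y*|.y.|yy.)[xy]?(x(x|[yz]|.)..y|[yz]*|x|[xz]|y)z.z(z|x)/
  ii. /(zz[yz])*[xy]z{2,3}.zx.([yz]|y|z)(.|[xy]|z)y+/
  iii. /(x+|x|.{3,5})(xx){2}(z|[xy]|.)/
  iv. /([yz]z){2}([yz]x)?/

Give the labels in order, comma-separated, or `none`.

i → no match
ii → match
iii → no match
iv → no match

ii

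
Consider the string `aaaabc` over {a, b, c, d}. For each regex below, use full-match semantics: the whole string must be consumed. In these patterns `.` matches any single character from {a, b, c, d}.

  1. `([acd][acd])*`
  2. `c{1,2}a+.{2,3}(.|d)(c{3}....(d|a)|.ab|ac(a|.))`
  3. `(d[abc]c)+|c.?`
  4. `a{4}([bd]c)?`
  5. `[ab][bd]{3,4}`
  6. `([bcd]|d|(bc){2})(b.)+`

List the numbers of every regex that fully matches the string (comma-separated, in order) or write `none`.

4

1 → no match
2 → no match — must start with `c`
3 → no match
4 → match
5 → no match
6 → no match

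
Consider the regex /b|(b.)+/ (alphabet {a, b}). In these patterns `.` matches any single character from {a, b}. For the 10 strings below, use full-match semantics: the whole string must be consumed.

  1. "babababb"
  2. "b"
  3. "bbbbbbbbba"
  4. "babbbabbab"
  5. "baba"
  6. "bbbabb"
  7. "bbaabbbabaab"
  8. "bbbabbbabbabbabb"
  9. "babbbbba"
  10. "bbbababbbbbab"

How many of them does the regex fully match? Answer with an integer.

1. "babababb" → match
2. "b" → match
3. "bbbbbbbbba" → match
4. "babbbabbab" → no match
5. "baba" → match
6. "bbbabb" → match
7. "bbaabbbabaab" → no match
8 → no match
9. "babbbbba" → match
10 → no match
Total matched: 6

6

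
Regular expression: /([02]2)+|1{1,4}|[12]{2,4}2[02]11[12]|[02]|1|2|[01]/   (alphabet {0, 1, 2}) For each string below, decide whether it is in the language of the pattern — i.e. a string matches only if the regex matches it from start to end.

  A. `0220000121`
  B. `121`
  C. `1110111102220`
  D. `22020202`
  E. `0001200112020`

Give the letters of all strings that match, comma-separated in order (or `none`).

D

A → no match
B → no match
C → no match
D → match
E → no match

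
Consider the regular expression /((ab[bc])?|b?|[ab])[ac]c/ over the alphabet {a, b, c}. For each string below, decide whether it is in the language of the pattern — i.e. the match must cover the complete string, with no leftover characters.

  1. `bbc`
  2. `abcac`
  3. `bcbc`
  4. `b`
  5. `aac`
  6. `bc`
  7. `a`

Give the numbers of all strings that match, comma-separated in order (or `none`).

2, 5

1 → no match
2 → match
3 → no match
4 → no match — must end with `c`
5 → match
6 → no match
7 → no match — must end with `c`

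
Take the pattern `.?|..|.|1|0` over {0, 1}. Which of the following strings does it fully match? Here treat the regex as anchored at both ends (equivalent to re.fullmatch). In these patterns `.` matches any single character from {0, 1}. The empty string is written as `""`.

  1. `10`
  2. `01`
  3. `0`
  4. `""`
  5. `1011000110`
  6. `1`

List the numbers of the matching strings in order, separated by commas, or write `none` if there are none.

1. `10` → match
2. `01` → match
3. `0` → match
4. `""` → match
5. `1011000110` → no match
6. `1` → match

1, 2, 3, 4, 6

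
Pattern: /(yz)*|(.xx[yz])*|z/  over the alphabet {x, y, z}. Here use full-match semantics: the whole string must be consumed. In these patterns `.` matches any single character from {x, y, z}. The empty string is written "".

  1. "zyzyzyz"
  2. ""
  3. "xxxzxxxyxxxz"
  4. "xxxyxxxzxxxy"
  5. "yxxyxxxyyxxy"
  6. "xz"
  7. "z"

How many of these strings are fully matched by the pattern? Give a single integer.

1 → no match
2 → match
3 → match
4 → match
5 → match
6 → no match
7 → match
Total matched: 5

5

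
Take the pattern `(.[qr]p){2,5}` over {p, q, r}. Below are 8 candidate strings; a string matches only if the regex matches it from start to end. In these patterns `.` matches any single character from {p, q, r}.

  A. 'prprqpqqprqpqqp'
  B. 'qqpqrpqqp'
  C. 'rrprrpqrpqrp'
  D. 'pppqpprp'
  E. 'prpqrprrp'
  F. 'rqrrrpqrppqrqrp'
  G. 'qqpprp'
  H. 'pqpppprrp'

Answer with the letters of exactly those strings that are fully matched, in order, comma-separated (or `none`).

A → match
B. 'qqpqrpqqp' → match
C. 'rrprrpqrpqrp' → match
D. 'pppqpprp' → no match
E. 'prpqrprrp' → match
F → no match
G. 'qqpprp' → match
H. 'pqpppprrp' → no match

A, B, C, E, G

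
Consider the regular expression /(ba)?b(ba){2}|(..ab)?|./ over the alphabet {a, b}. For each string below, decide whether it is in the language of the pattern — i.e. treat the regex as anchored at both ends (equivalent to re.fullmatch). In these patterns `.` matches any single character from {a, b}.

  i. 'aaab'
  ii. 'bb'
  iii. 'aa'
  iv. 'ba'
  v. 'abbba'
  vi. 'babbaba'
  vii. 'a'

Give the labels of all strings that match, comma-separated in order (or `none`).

i, vi, vii

i → match
ii → no match
iii → no match
iv → no match
v → no match
vi → match
vii → match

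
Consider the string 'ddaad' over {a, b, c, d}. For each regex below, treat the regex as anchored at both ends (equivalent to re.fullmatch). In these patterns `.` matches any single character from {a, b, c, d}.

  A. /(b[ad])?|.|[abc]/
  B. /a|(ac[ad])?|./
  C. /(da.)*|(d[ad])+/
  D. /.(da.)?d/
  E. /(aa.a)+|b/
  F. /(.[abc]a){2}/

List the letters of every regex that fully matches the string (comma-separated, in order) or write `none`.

A → no match
B → no match
C → no match
D → match
E → no match
F → no match — must end with 'a'

D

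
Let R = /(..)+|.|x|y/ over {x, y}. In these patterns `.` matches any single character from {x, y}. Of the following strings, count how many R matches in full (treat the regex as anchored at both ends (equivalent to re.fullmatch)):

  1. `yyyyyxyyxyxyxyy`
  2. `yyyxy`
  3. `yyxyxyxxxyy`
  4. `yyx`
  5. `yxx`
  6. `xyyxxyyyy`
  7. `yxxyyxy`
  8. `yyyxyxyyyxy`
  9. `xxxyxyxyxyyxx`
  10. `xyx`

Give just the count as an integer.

1 → no match
2 → no match
3 → no match
4 → no match
5 → no match
6 → no match
7 → no match
8 → no match
9 → no match
10 → no match
Total matched: 0

0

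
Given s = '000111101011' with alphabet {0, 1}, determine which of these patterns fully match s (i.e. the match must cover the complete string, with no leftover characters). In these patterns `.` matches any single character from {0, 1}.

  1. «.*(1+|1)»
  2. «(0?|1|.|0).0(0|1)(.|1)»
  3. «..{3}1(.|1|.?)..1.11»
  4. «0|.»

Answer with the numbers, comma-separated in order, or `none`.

1 → match
2 → no match
3 → match
4 → no match

1, 3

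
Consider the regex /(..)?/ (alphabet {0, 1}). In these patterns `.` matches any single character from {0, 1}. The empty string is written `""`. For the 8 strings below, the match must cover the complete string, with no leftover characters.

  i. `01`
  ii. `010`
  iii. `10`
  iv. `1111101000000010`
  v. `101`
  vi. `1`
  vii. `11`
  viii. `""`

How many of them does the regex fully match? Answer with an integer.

i → match
ii → no match
iii → match
iv → no match
v → no match
vi → no match
vii → match
viii → match
Total matched: 4

4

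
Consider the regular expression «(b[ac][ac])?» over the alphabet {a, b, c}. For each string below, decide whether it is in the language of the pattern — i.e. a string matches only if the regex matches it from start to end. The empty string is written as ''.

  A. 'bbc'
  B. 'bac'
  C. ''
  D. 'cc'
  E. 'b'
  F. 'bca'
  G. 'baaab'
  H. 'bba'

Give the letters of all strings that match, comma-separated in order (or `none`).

B, C, F

A → no match
B → match
C → match
D → no match
E → no match
F → match
G → no match
H → no match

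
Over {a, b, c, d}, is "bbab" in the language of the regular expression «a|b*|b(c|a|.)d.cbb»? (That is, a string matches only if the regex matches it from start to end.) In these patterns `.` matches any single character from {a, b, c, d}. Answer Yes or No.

No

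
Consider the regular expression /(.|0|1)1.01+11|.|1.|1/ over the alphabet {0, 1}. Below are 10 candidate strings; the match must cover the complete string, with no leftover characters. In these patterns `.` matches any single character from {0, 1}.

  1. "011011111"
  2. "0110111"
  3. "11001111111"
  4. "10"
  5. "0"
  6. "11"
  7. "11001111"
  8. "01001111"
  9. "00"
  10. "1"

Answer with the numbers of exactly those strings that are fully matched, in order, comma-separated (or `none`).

1. "011011111" → match
2. "0110111" → match
3. "11001111111" → match
4. "10" → match
5. "0" → match
6. "11" → match
7. "11001111" → match
8. "01001111" → match
9. "00" → no match
10. "1" → match

1, 2, 3, 4, 5, 6, 7, 8, 10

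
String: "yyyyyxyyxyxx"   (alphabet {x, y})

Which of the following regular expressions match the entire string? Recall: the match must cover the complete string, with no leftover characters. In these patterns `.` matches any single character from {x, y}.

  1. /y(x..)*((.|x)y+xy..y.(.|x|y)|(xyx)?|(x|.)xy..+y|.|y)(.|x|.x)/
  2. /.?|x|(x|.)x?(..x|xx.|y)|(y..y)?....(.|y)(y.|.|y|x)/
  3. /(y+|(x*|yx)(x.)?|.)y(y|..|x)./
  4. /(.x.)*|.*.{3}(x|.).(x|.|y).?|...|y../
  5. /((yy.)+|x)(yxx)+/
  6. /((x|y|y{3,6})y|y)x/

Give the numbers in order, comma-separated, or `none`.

1 → no match
2 → no match
3 → no match
4 → match
5 → match
6 → no match — must end with "yx"

4, 5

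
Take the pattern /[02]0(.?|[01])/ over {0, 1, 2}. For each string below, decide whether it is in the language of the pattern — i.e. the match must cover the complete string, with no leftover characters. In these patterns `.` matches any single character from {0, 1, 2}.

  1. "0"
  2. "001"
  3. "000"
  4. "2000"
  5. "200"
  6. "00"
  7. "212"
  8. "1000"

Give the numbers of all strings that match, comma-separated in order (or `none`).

1 → no match
2 → match
3 → match
4 → no match
5 → match
6 → match
7 → no match
8 → no match

2, 3, 5, 6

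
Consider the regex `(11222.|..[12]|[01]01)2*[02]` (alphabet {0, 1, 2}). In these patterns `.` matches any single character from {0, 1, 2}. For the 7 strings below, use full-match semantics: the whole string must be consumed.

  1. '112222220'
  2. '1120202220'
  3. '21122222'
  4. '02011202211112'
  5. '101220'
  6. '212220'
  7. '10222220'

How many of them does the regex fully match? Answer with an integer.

5

1. '112222220' → match
2. '1120202220' → no match
3. '21122222' → match
4 → no match
5. '101220' → match
6. '212220' → match
7. '10222220' → match
Total matched: 5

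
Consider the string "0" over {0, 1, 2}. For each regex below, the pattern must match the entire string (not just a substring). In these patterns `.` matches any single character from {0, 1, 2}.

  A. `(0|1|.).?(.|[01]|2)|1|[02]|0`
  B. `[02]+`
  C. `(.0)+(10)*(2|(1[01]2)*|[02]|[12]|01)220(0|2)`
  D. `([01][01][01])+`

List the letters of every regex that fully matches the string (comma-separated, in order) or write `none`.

A → match
B → match
C → no match
D → no match

A, B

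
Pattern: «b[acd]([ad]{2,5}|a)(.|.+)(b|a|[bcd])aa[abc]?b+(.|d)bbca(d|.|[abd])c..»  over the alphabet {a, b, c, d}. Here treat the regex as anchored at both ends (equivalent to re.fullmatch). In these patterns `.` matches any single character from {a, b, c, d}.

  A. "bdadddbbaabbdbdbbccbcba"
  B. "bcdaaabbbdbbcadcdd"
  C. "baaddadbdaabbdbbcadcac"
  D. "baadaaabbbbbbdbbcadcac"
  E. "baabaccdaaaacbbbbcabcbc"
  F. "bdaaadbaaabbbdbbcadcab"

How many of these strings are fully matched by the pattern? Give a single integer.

4

A → no match
B → no match
C → match
D → match
E → match
F → match
Total matched: 4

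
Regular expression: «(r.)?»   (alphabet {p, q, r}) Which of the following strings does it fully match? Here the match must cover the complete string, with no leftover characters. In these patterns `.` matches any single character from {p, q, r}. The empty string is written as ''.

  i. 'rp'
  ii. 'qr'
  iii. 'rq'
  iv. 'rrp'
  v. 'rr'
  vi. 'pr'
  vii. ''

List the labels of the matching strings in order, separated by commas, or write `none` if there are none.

i, iii, v, vii

i. 'rp' → match
ii. 'qr' → no match
iii. 'rq' → match
iv. 'rrp' → no match
v. 'rr' → match
vi. 'pr' → no match
vii. '' → match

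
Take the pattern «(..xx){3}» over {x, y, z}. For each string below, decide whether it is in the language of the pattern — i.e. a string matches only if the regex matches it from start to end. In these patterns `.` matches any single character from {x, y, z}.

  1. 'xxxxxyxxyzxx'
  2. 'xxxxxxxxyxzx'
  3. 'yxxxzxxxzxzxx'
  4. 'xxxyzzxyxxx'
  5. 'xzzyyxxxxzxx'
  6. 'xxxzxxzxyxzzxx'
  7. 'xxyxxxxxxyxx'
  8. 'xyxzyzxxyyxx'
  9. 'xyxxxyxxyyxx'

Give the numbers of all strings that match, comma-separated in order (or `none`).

1, 9

1 → match
2 → no match — must end with 'xx'
3 → no match
4 → no match
5 → no match
6 → no match
7 → no match
8 → no match
9 → match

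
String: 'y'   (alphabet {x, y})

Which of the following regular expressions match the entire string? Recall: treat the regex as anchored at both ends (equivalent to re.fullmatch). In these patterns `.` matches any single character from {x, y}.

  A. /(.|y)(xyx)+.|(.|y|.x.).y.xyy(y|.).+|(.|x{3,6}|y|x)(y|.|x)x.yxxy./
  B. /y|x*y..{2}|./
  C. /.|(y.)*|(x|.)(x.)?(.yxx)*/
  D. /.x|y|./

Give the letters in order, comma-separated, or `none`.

B, C, D

A → no match
B → match
C → match
D → match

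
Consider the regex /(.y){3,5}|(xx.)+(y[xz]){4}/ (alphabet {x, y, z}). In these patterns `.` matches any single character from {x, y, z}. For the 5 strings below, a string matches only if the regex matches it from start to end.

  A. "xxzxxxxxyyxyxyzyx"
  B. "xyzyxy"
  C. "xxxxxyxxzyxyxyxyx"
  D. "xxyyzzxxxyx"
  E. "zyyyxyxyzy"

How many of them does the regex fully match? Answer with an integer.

A → match
B → match
C → match
D → no match
E → match
Total matched: 4

4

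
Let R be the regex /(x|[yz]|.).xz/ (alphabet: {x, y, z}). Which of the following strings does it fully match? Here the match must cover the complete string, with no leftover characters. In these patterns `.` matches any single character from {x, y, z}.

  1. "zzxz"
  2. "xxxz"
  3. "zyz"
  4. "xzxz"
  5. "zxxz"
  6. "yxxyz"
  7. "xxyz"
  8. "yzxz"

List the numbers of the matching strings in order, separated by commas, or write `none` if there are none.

1 → match
2 → match
3 → no match — must end with "xz"
4 → match
5 → match
6 → no match — must end with "xz"
7 → no match — must end with "xz"
8 → match

1, 2, 4, 5, 8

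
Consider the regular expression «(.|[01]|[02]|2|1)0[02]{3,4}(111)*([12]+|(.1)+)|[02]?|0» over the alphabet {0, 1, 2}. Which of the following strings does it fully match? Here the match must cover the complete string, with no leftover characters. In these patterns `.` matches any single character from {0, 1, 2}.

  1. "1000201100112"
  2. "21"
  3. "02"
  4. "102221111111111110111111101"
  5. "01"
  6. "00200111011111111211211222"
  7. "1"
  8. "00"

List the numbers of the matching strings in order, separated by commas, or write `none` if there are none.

4

1 → no match
2. "21" → no match
3. "02" → no match
4 → match
5. "01" → no match
6 → no match
7. "1" → no match
8. "00" → no match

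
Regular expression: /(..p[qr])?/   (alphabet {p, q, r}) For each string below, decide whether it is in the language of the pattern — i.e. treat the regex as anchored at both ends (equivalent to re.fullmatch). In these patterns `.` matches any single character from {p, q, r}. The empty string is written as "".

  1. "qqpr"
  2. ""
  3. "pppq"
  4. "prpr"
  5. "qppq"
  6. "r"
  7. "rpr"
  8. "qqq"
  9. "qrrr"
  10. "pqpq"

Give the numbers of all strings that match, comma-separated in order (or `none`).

1 → match
2 → match
3 → match
4 → match
5 → match
6 → no match
7 → no match
8 → no match
9 → no match
10 → match

1, 2, 3, 4, 5, 10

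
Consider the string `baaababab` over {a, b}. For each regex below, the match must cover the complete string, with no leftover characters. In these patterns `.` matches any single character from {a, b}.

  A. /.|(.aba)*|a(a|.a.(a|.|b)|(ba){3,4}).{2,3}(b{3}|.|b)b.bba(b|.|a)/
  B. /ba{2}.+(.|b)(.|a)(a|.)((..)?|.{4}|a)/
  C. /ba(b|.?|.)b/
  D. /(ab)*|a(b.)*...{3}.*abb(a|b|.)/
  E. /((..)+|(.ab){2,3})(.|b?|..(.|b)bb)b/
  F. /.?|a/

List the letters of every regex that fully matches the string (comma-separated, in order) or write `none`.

A → no match
B → match
C → no match
D → no match
E → match
F → no match

B, E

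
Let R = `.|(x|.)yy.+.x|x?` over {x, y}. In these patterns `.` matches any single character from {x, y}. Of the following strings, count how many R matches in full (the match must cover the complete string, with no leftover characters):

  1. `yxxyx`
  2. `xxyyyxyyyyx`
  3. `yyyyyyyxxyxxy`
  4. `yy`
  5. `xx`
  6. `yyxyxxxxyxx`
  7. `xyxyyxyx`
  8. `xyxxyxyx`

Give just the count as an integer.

1 → no match
2 → no match
3 → no match
4 → no match
5 → no match
6 → no match
7 → no match
8 → no match
Total matched: 0

0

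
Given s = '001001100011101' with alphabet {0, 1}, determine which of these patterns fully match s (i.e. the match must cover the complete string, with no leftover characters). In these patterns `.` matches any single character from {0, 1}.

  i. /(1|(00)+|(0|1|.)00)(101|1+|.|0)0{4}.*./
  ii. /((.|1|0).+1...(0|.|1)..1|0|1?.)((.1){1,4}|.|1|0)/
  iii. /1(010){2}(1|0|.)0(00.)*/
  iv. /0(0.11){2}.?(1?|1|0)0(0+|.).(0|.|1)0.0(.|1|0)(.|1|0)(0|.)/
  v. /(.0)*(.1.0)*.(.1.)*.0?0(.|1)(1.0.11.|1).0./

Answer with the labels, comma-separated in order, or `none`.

i → no match
ii → match
iii → no match — must start with '1010'
iv → no match
v → match

ii, v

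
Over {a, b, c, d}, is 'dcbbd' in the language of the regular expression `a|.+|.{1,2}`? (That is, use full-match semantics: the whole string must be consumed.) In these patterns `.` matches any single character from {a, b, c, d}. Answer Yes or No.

Yes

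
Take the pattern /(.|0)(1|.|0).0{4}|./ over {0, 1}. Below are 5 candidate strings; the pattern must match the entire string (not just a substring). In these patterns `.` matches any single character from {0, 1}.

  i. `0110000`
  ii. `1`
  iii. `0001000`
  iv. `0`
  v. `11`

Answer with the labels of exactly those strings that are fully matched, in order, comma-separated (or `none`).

i, ii, iv

i → match
ii → match
iii → no match
iv → match
v → no match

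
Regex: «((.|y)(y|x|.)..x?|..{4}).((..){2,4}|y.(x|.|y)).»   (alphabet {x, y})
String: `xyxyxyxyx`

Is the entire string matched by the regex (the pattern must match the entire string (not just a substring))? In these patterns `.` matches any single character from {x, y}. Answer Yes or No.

Yes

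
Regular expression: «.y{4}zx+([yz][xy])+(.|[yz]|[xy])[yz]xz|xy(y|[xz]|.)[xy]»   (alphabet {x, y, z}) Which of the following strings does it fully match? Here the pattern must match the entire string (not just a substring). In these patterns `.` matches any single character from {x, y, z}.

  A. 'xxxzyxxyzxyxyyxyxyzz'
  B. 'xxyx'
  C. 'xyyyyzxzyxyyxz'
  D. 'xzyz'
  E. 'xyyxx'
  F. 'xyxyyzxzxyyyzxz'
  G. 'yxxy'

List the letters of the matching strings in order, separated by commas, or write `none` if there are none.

A → no match
B → no match
C → no match
D → no match
E → no match
F → no match
G → no match

none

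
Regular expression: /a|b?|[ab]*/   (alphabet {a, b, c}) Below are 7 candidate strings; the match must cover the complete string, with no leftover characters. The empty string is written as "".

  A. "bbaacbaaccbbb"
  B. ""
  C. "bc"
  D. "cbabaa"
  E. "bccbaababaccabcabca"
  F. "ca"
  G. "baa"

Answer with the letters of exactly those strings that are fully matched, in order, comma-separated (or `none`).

B, G

A → no match
B. "" → match
C. "bc" → no match
D. "cbabaa" → no match
E → no match
F. "ca" → no match
G. "baa" → match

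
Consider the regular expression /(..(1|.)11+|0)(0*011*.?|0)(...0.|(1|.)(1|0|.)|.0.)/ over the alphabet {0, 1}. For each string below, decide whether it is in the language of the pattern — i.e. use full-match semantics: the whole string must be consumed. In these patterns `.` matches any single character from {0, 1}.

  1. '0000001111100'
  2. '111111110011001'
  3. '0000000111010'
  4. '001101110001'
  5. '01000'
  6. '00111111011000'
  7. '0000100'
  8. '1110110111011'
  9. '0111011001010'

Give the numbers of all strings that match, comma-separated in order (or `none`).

1, 2, 3, 6, 7

1 → match
2 → match
3 → match
4. '001101110001' → no match
5. '01000' → no match
6 → match
7. '0000100' → match
8 → no match
9 → no match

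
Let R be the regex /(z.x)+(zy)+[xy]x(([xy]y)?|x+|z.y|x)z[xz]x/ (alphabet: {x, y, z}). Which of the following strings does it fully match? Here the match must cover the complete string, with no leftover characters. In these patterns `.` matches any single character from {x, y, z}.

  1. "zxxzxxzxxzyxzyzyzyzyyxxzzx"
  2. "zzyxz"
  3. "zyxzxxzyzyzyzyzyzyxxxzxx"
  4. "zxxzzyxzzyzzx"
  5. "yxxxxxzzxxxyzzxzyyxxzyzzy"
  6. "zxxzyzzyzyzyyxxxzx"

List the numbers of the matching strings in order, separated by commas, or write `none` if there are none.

1, 3

1 → match
2 → no match — must end with "x"
3 → match
4 → no match
5 → no match — must start with "z"
6 → no match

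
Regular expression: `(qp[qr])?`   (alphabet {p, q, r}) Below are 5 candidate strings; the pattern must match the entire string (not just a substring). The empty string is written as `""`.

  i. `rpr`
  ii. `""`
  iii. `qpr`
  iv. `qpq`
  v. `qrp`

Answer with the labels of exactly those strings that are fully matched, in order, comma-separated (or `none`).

ii, iii, iv

i → no match
ii → match
iii → match
iv → match
v → no match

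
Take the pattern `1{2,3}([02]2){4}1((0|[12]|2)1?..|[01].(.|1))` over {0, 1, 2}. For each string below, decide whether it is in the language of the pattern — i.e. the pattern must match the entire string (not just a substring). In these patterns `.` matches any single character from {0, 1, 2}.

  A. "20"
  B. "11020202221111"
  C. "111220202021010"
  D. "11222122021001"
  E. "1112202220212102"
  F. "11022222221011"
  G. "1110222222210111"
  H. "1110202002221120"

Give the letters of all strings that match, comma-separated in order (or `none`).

A → no match — must start with "1"
B → match
C → match
D → no match
E → match
F → match
G → match
H → no match

B, C, E, F, G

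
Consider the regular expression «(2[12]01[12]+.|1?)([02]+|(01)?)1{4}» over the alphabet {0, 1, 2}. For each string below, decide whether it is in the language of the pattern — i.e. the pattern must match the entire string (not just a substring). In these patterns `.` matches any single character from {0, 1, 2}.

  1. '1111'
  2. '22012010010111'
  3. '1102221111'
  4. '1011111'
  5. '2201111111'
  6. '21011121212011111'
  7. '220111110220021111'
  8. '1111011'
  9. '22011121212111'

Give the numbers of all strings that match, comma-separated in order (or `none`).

1 → match
2 → no match
3 → no match
4 → match
5 → match
6 → match
7 → match
8 → no match
9 → no match

1, 4, 5, 6, 7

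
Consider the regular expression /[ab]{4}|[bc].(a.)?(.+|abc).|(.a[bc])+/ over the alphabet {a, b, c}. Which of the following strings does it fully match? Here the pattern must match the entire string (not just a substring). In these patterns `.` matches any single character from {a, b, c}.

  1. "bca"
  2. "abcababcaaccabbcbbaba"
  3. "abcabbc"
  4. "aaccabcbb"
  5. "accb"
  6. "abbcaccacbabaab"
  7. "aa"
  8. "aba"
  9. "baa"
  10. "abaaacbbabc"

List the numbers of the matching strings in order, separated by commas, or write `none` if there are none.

1 → no match
2 → no match
3 → no match
4 → no match
5 → no match
6 → no match
7 → no match
8 → no match
9 → no match
10 → no match

none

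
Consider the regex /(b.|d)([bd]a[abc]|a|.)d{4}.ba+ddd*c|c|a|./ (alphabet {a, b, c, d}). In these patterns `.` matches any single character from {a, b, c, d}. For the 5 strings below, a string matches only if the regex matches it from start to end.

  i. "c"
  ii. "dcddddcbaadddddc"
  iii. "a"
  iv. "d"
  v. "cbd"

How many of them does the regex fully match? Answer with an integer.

i → match
ii → match
iii → match
iv → match
v → no match
Total matched: 4

4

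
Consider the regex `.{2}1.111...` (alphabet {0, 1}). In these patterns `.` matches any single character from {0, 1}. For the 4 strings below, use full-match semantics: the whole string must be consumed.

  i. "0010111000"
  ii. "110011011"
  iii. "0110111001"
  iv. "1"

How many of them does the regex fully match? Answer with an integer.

i → match
ii → no match
iii → match
iv → no match
Total matched: 2

2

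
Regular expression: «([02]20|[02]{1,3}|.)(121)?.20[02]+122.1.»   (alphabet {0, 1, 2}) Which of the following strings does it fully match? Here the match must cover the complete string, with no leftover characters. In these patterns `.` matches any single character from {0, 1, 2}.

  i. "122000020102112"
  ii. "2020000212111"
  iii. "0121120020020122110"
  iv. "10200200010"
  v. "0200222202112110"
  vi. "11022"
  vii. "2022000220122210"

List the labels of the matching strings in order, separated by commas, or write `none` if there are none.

i → no match
ii → no match
iii → match
iv → no match
v → no match
vi → no match
vii → match

iii, vii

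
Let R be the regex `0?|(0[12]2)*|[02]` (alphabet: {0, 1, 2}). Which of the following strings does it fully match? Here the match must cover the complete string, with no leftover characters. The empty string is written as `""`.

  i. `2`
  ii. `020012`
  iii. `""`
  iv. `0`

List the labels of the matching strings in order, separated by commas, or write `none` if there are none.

i, iii, iv

i → match
ii → no match
iii → match
iv → match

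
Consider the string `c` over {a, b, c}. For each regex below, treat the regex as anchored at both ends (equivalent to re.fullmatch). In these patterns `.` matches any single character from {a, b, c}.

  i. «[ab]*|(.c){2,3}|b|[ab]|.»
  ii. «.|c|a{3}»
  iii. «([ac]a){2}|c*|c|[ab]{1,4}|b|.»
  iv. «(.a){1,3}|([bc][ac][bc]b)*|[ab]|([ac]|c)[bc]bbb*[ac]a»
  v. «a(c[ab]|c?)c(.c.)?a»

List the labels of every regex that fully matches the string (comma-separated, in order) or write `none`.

i, ii, iii

i → match
ii → match
iii → match
iv → no match
v → no match — must start with `a`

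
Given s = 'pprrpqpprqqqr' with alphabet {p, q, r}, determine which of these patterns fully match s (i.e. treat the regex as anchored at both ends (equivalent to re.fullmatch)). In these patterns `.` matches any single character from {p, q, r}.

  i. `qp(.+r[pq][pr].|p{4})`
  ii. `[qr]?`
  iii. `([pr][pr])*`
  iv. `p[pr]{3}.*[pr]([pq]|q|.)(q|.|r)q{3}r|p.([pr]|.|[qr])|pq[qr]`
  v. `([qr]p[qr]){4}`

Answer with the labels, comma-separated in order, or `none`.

i → no match — must start with 'qp'
ii → no match
iii → no match
iv → match
v → no match

iv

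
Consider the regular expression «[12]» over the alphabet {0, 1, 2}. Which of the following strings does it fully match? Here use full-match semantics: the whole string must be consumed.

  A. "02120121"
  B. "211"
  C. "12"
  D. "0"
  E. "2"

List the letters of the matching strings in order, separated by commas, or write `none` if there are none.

E

A → no match
B → no match
C → no match
D → no match
E → match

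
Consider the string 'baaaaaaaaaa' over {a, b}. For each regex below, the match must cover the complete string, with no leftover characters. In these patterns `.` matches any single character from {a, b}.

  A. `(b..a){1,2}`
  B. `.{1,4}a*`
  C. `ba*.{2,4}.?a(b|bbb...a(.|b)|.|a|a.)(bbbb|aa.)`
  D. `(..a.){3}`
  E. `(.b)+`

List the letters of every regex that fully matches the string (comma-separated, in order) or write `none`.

B, C

A → no match
B → match
C → match
D → no match
E → no match — must end with 'b'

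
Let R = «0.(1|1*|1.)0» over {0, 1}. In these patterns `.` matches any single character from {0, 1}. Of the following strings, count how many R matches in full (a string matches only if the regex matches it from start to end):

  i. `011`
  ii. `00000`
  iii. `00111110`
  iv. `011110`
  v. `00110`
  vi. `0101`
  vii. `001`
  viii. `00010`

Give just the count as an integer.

3

i. `011` → no match — must end with `0`
ii. `00000` → no match
iii. `00111110` → match
iv. `011110` → match
v. `00110` → match
vi. `0101` → no match — must end with `0`
vii. `001` → no match — must end with `0`
viii. `00010` → no match
Total matched: 3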